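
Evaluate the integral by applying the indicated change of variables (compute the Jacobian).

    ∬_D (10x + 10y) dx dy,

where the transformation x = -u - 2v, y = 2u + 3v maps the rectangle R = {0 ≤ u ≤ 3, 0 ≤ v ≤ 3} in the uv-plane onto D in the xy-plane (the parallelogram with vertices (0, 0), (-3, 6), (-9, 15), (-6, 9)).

Compute the Jacobian determinant of (x, y) with respect to (u, v):

    ∂(x,y)/∂(u,v) = | -1  -2 | = (-1)(3) - (-2)(2) = 1.
                   | 2  3 |

Its absolute value is |J| = 1 (the area scaling factor).

Substituting x = -u - 2v, y = 2u + 3v into the integrand,

    10x + 10y → 10u + 10v,

so the integral becomes

    ∬_R (10u + 10v) · |J| du dv = ∫_0^3 ∫_0^3 (10u + 10v) dv du.

Inner (v): 30u + 45.
Outer (u): 270.

Therefore ∬_D (10x + 10y) dx dy = 270.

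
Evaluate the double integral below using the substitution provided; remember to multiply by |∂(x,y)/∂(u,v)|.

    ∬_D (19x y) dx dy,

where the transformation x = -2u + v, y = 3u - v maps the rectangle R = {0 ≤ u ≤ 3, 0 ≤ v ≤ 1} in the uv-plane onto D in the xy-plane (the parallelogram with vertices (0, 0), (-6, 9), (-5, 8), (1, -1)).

Compute the Jacobian determinant of (x, y) with respect to (u, v):

    ∂(x,y)/∂(u,v) = | -2  1 | = (-2)(-1) - (1)(3) = -1.
                   | 3  -1 |

Its absolute value is |J| = 1 (the area scaling factor).

Substituting x = -2u + v, y = 3u - v into the integrand,

    19x y → -114u^2 + 95u v - 19v^2,

so the integral becomes

    ∬_R (-114u^2 + 95u v - 19v^2) · |J| du dv = ∫_0^3 ∫_0^1 (-114u^2 + 95u v - 19v^2) dv du.

Inner (v): -114u^2 + 95u/2 - 19/3.
Outer (u): -3325/4.

Therefore ∬_D (19x y) dx dy = -3325/4.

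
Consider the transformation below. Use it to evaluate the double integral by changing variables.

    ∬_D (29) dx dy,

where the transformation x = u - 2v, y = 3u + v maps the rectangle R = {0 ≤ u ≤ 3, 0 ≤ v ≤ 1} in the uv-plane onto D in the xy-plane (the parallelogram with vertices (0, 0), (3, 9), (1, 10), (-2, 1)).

Compute the Jacobian determinant of (x, y) with respect to (u, v):

    ∂(x,y)/∂(u,v) = | 1  -2 | = (1)(1) - (-2)(3) = 7.
                   | 3  1 |

Its absolute value is |J| = 7 (the area scaling factor).

Substituting x = u - 2v, y = 3u + v into the integrand,

    29 → 29,

so the integral becomes

    ∬_R (29) · |J| du dv = ∫_0^3 ∫_0^1 (203) dv du.

Inner (v): 203.
Outer (u): 609.

Therefore ∬_D (29) dx dy = 609.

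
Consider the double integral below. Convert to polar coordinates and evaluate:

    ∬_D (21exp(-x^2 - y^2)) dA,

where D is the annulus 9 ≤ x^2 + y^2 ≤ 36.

The region D is 3 ≤ r ≤ 6, 0 ≤ θ ≤ 2π in polar coordinates, where x = r cos(θ), y = r sin(θ), and dA = r dr dθ.

Under the substitution, the integrand becomes 21exp(-r^2), so

    ∬_D (21exp(-x^2 - y^2)) dA = ∫_{0}^{2π} ∫_{3}^{6} (21exp(-r^2)) · r dr dθ.

Inner integral (in r): ∫_{3}^{6} (21exp(-r^2)) · r dr = -(21 - 21exp(27))exp(-36)/2.

Outer integral (in θ): ∫_{0}^{2π} (-(21 - 21exp(27))exp(-36)/2) dθ = -21π (1 - exp(27))exp(-36).

Therefore ∬_D (21exp(-x^2 - y^2)) dA = -21π (1 - exp(27))exp(-36).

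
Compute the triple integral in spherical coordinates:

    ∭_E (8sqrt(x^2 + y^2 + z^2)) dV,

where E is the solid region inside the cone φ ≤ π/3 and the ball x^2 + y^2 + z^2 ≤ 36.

In spherical coordinates, x = ρ sin(φ) cos(θ), y = ρ sin(φ) sin(θ), z = ρ cos(φ), and dV = ρ^2 sin(φ) dρ dφ dθ.

The integrand becomes 8ρ, so

    ∭_E (8sqrt(x^2 + y^2 + z^2)) dV = ∫_{0}^{2π} ∫_{0}^{π/3} ∫_{0}^{6} (8ρ) · ρ^2 sin(φ) dρ dφ dθ.

Inner (ρ): 2592sin(φ).
Middle (φ): 1296.
Outer (θ): 2592π.

Therefore the triple integral equals 2592π.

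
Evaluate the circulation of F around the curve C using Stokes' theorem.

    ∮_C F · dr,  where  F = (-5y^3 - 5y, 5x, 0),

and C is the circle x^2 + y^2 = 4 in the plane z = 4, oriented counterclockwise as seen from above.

Let S be the flat disk x^2 + y^2 ≤ 4 in the plane z = 4, with upward unit normal n̂ = ẑ. By Stokes' theorem,

    ∮_C F · dr = ∬_S (∇ × F) · n̂ dS = ∬_D (curl F)_z dA,

where D is the disk x^2 + y^2 ≤ 4.

Compute the curl of F = (-5y^3 - 5y, 5x, 0):
    (∇ × F)_x = ∂F_z/∂y - ∂F_y/∂z = 0,
    (∇ × F)_y = ∂F_x/∂z - ∂F_z/∂x = 0,
    (∇ × F)_z = ∂F_y/∂x - ∂F_x/∂y = 15y^2 + 10.

On z = 4, (curl F)_z = 15y^2 + 10.

Convert to polar (x = r cos θ, y = r sin θ, dA = r dr dθ); the integrand becomes 15r^2sin(θ)^2 + 10, so

    ∬_D (curl F)_z dA = ∫_0^{2π} ∫_0^{2} (15r^2sin(θ)^2 + 10) · r dr dθ.

Inner (r from 0 to 2): 60sin(θ)^2 + 20.
Outer (θ from 0 to 2π): 100π.

Therefore ∮_C F · dr = 100π.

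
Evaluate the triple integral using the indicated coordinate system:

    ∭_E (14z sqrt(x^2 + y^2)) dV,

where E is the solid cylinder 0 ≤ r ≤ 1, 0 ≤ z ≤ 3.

In cylindrical coordinates, x = r cos(θ), y = r sin(θ), z = z, and dV = r dr dθ dz.

The integrand becomes 14r z, so

    ∭_E (14z sqrt(x^2 + y^2)) dV = ∫_{0}^{2π} ∫_{0}^{1} ∫_{0}^{3} (14r z) · r dz dr dθ.

Inner (z): 63r^2.
Middle (r from 0 to 1): 21.
Outer (θ): 42π.

Therefore the triple integral equals 42π.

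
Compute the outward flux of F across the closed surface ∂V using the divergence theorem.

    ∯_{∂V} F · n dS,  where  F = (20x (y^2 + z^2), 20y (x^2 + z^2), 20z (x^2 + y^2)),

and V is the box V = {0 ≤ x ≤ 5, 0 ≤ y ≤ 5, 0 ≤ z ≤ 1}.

By the divergence theorem,

    ∯_{∂V} F · n dS = ∭_V (∇ · F) dV.

Compute the divergence:
    ∇ · F = ∂F_x/∂x + ∂F_y/∂y + ∂F_z/∂z = 20y^2 + 20z^2 + 20x^2 + 20z^2 + 20x^2 + 20y^2 = 40x^2 + 40y^2 + 40z^2.

V is a rectangular box, so dV = dx dy dz with 0 ≤ x ≤ 5, 0 ≤ y ≤ 5, 0 ≤ z ≤ 1.

Integrate (40x^2 + 40y^2 + 40z^2) over V as an iterated integral:

    ∭_V (∇·F) dV = ∫_0^{5} ∫_0^{5} ∫_0^{1} (40x^2 + 40y^2 + 40z^2) dz dy dx.

Inner (z from 0 to 1): 40x^2 + 40y^2 + 40/3.
Middle (y from 0 to 5): 200x^2 + 5200/3.
Outer (x from 0 to 5): 17000.

Therefore ∯_{∂V} F · n dS = 17000.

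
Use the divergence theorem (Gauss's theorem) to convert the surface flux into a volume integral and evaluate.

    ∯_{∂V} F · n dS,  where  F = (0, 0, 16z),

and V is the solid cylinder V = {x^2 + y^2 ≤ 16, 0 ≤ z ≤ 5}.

By the divergence theorem,

    ∯_{∂V} F · n dS = ∭_V (∇ · F) dV.

Compute the divergence:
    ∇ · F = ∂F_x/∂x + ∂F_y/∂y + ∂F_z/∂z = 0 + 0 + 16 = 16.

In cylindrical coordinates, x = r cos(θ), y = r sin(θ), z = z, dV = r dr dθ dz, with 0 ≤ r ≤ 4, 0 ≤ θ ≤ 2π, 0 ≤ z ≤ 5.

The integrand, after substitution and multiplying by the volume element, becomes (16) · r, so

    ∭_V (∇·F) dV = ∫_0^{2π} ∫_0^{4} ∫_0^{5} (16) · r dz dr dθ.

Inner (z from 0 to 5): 80r.
Middle (r from 0 to 4): 640.
Outer (θ from 0 to 2π): 1280π.

Therefore ∯_{∂V} F · n dS = 1280π.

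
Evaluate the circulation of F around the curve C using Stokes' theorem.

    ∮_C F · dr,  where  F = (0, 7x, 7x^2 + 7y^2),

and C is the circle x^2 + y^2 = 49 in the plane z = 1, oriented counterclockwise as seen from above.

Let S be the flat disk x^2 + y^2 ≤ 49 in the plane z = 1, with upward unit normal n̂ = ẑ. By Stokes' theorem,

    ∮_C F · dr = ∬_S (∇ × F) · n̂ dS = ∬_D (curl F)_z dA,

where D is the disk x^2 + y^2 ≤ 49.

Compute the curl of F = (0, 7x, 7x^2 + 7y^2):
    (∇ × F)_x = ∂F_z/∂y - ∂F_y/∂z = 14y,
    (∇ × F)_y = ∂F_x/∂z - ∂F_z/∂x = -14x,
    (∇ × F)_z = ∂F_y/∂x - ∂F_x/∂y = 7.

On z = 1, (curl F)_z = 7.

Convert to polar (x = r cos θ, y = r sin θ, dA = r dr dθ); the integrand becomes 7, so

    ∬_D (curl F)_z dA = ∫_0^{2π} ∫_0^{7} (7) · r dr dθ.

Inner (r from 0 to 7): 343/2.
Outer (θ from 0 to 2π): 343π.

Therefore ∮_C F · dr = 343π.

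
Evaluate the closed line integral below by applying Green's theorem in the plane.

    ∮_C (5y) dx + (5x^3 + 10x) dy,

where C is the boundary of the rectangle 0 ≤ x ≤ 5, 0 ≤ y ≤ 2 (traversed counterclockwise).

Green's theorem converts the closed line integral into a double integral over the enclosed region D:

    ∮_C P dx + Q dy = ∬_D (∂Q/∂x - ∂P/∂y) dA.

Here P = 5y, Q = 5x^3 + 10x, so

    ∂Q/∂x = 15x^2 + 10,    ∂P/∂y = 5,
    ∂Q/∂x - ∂P/∂y = 15x^2 + 5.

D is the region 0 ≤ x ≤ 5, 0 ≤ y ≤ 2. Evaluating the double integral:

    ∬_D (15x^2 + 5) dA = ∫_0^{5} ∫_0^{2} (15x^2 + 5) dy dx.

Inner (y from 0 to 2): 30x^2 + 10.
Outer (x from 0 to 5): 1300.

Therefore ∮_C P dx + Q dy = 1300.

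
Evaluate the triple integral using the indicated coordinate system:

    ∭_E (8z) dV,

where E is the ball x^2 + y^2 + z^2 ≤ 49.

In spherical coordinates, x = ρ sin(φ) cos(θ), y = ρ sin(φ) sin(θ), z = ρ cos(φ), and dV = ρ^2 sin(φ) dρ dφ dθ.

The integrand becomes 8ρ cos(φ), so

    ∭_E (8z) dV = ∫_{0}^{2π} ∫_{0}^{π} ∫_{0}^{7} (8ρ cos(φ)) · ρ^2 sin(φ) dρ dφ dθ.

Inner (ρ): 2401sin(2φ).
Middle (φ): 0.
Outer (θ): 0.

Therefore the triple integral equals 0.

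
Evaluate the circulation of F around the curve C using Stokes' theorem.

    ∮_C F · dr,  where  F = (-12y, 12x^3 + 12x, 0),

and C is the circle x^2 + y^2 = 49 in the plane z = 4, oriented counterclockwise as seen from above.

Let S be the flat disk x^2 + y^2 ≤ 49 in the plane z = 4, with upward unit normal n̂ = ẑ. By Stokes' theorem,

    ∮_C F · dr = ∬_S (∇ × F) · n̂ dS = ∬_D (curl F)_z dA,

where D is the disk x^2 + y^2 ≤ 49.

Compute the curl of F = (-12y, 12x^3 + 12x, 0):
    (∇ × F)_x = ∂F_z/∂y - ∂F_y/∂z = 0,
    (∇ × F)_y = ∂F_x/∂z - ∂F_z/∂x = 0,
    (∇ × F)_z = ∂F_y/∂x - ∂F_x/∂y = 36x^2 + 24.

On z = 4, (curl F)_z = 36x^2 + 24.

Convert to polar (x = r cos θ, y = r sin θ, dA = r dr dθ); the integrand becomes 36r^2cos(θ)^2 + 24, so

    ∬_D (curl F)_z dA = ∫_0^{2π} ∫_0^{7} (36r^2cos(θ)^2 + 24) · r dr dθ.

Inner (r from 0 to 7): 21609cos(θ)^2 + 588.
Outer (θ from 0 to 2π): 22785π.

Therefore ∮_C F · dr = 22785π.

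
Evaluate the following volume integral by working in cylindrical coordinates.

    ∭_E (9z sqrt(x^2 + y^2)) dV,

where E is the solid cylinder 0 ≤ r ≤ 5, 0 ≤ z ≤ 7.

In cylindrical coordinates, x = r cos(θ), y = r sin(θ), z = z, and dV = r dr dθ dz.

The integrand becomes 9r z, so

    ∭_E (9z sqrt(x^2 + y^2)) dV = ∫_{0}^{2π} ∫_{0}^{5} ∫_{0}^{7} (9r z) · r dz dr dθ.

Inner (z): 441r^2/2.
Middle (r from 0 to 5): 18375/2.
Outer (θ): 18375π.

Therefore the triple integral equals 18375π.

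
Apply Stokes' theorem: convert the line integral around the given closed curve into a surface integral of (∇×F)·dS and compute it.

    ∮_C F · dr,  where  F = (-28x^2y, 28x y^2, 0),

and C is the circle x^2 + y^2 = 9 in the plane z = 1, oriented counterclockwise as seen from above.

Let S be the flat disk x^2 + y^2 ≤ 9 in the plane z = 1, with upward unit normal n̂ = ẑ. By Stokes' theorem,

    ∮_C F · dr = ∬_S (∇ × F) · n̂ dS = ∬_D (curl F)_z dA,

where D is the disk x^2 + y^2 ≤ 9.

Compute the curl of F = (-28x^2y, 28x y^2, 0):
    (∇ × F)_x = ∂F_z/∂y - ∂F_y/∂z = 0,
    (∇ × F)_y = ∂F_x/∂z - ∂F_z/∂x = 0,
    (∇ × F)_z = ∂F_y/∂x - ∂F_x/∂y = 28x^2 + 28y^2.

On z = 1, (curl F)_z = 28x^2 + 28y^2.

Convert to polar (x = r cos θ, y = r sin θ, dA = r dr dθ); the integrand becomes 28r^2, so

    ∬_D (curl F)_z dA = ∫_0^{2π} ∫_0^{3} (28r^2) · r dr dθ.

Inner (r from 0 to 3): 567.
Outer (θ from 0 to 2π): 1134π.

Therefore ∮_C F · dr = 1134π.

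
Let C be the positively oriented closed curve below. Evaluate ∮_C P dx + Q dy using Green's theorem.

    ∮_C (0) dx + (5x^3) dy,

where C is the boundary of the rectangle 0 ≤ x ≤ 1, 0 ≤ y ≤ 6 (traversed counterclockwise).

Green's theorem converts the closed line integral into a double integral over the enclosed region D:

    ∮_C P dx + Q dy = ∬_D (∂Q/∂x - ∂P/∂y) dA.

Here P = 0, Q = 5x^3, so

    ∂Q/∂x = 15x^2,    ∂P/∂y = 0,
    ∂Q/∂x - ∂P/∂y = 15x^2.

D is the region 0 ≤ x ≤ 1, 0 ≤ y ≤ 6. Evaluating the double integral:

    ∬_D (15x^2) dA = ∫_0^{1} ∫_0^{6} (15x^2) dy dx.

Inner (y from 0 to 6): 90x^2.
Outer (x from 0 to 1): 30.

Therefore ∮_C P dx + Q dy = 30.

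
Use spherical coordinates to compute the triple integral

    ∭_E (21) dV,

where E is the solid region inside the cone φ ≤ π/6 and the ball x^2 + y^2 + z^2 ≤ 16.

In spherical coordinates, x = ρ sin(φ) cos(θ), y = ρ sin(φ) sin(θ), z = ρ cos(φ), and dV = ρ^2 sin(φ) dρ dφ dθ.

The integrand becomes 21, so

    ∭_E (21) dV = ∫_{0}^{2π} ∫_{0}^{π/6} ∫_{0}^{4} (21) · ρ^2 sin(φ) dρ dφ dθ.

Inner (ρ): 448sin(φ).
Middle (φ): 448 - 224sqrt(3).
Outer (θ): 448π (2 - sqrt(3)).

Therefore the triple integral equals 448π (2 - sqrt(3)).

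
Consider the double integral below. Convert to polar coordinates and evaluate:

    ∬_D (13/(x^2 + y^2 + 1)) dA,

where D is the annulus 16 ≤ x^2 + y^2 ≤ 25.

The region D is 4 ≤ r ≤ 5, 0 ≤ θ ≤ 2π in polar coordinates, where x = r cos(θ), y = r sin(θ), and dA = r dr dθ.

Under the substitution, the integrand becomes 13/(r^2 + 1), so

    ∬_D (13/(x^2 + y^2 + 1)) dA = ∫_{0}^{2π} ∫_{4}^{5} (13/(r^2 + 1)) · r dr dθ.

Inner integral (in r): ∫_{4}^{5} (13/(r^2 + 1)) · r dr = log(308915776sqrt(442)/410338673).

Outer integral (in θ): ∫_{0}^{2π} (log(308915776sqrt(442)/410338673)) dθ = log((308915776sqrt(442)/410338673)^(2π)).

Therefore ∬_D (13/(x^2 + y^2 + 1)) dA = log((308915776sqrt(442)/410338673)^(2π)).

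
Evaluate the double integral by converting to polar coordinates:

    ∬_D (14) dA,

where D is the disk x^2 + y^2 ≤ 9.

The region D is 0 ≤ r ≤ 3, 0 ≤ θ ≤ 2π in polar coordinates, where x = r cos(θ), y = r sin(θ), and dA = r dr dθ.

Under the substitution, the integrand becomes 14, so

    ∬_D (14) dA = ∫_{0}^{2π} ∫_{0}^{3} (14) · r dr dθ.

Inner integral (in r): ∫_{0}^{3} (14) · r dr = 63.

Outer integral (in θ): ∫_{0}^{2π} (63) dθ = 126π.

Therefore ∬_D (14) dA = 126π.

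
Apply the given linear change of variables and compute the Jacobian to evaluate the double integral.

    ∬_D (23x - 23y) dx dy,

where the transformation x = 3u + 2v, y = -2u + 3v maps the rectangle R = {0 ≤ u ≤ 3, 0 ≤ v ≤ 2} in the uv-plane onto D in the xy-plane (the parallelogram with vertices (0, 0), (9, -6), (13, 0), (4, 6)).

Compute the Jacobian determinant of (x, y) with respect to (u, v):

    ∂(x,y)/∂(u,v) = | 3  2 | = (3)(3) - (2)(-2) = 13.
                   | -2  3 |

Its absolute value is |J| = 13 (the area scaling factor).

Substituting x = 3u + 2v, y = -2u + 3v into the integrand,

    23x - 23y → 115u - 23v,

so the integral becomes

    ∬_R (115u - 23v) · |J| du dv = ∫_0^3 ∫_0^2 (1495u - 299v) dv du.

Inner (v): 2990u - 598.
Outer (u): 11661.

Therefore ∬_D (23x - 23y) dx dy = 11661.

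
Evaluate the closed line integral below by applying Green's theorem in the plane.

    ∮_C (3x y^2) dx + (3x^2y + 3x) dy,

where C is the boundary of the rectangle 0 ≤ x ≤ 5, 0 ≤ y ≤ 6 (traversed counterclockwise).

Green's theorem converts the closed line integral into a double integral over the enclosed region D:

    ∮_C P dx + Q dy = ∬_D (∂Q/∂x - ∂P/∂y) dA.

Here P = 3x y^2, Q = 3x^2y + 3x, so

    ∂Q/∂x = 6x y + 3,    ∂P/∂y = 6x y,
    ∂Q/∂x - ∂P/∂y = 3.

D is the region 0 ≤ x ≤ 5, 0 ≤ y ≤ 6. Evaluating the double integral:

    ∬_D (3) dA = ∫_0^{5} ∫_0^{6} (3) dy dx.

Inner (y from 0 to 6): 18.
Outer (x from 0 to 5): 90.

Therefore ∮_C P dx + Q dy = 90.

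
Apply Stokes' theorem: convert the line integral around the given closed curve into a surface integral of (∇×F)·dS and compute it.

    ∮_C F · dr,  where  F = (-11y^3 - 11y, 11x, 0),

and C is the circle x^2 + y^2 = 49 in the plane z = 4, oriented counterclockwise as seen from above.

Let S be the flat disk x^2 + y^2 ≤ 49 in the plane z = 4, with upward unit normal n̂ = ẑ. By Stokes' theorem,

    ∮_C F · dr = ∬_S (∇ × F) · n̂ dS = ∬_D (curl F)_z dA,

where D is the disk x^2 + y^2 ≤ 49.

Compute the curl of F = (-11y^3 - 11y, 11x, 0):
    (∇ × F)_x = ∂F_z/∂y - ∂F_y/∂z = 0,
    (∇ × F)_y = ∂F_x/∂z - ∂F_z/∂x = 0,
    (∇ × F)_z = ∂F_y/∂x - ∂F_x/∂y = 33y^2 + 22.

On z = 4, (curl F)_z = 33y^2 + 22.

Convert to polar (x = r cos θ, y = r sin θ, dA = r dr dθ); the integrand becomes 33r^2sin(θ)^2 + 22, so

    ∬_D (curl F)_z dA = ∫_0^{2π} ∫_0^{7} (33r^2sin(θ)^2 + 22) · r dr dθ.

Inner (r from 0 to 7): 79233sin(θ)^2/4 + 539.
Outer (θ from 0 to 2π): 83545π/4.

Therefore ∮_C F · dr = 83545π/4.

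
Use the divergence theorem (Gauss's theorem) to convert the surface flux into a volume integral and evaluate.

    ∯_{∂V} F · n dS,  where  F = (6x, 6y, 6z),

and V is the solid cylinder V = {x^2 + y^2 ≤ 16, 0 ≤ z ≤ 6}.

By the divergence theorem,

    ∯_{∂V} F · n dS = ∭_V (∇ · F) dV.

Compute the divergence:
    ∇ · F = ∂F_x/∂x + ∂F_y/∂y + ∂F_z/∂z = 6 + 6 + 6 = 18.

In cylindrical coordinates, x = r cos(θ), y = r sin(θ), z = z, dV = r dr dθ dz, with 0 ≤ r ≤ 4, 0 ≤ θ ≤ 2π, 0 ≤ z ≤ 6.

The integrand, after substitution and multiplying by the volume element, becomes (18) · r, so

    ∭_V (∇·F) dV = ∫_0^{2π} ∫_0^{4} ∫_0^{6} (18) · r dz dr dθ.

Inner (z from 0 to 6): 108r.
Middle (r from 0 to 4): 864.
Outer (θ from 0 to 2π): 1728π.

Therefore ∯_{∂V} F · n dS = 1728π.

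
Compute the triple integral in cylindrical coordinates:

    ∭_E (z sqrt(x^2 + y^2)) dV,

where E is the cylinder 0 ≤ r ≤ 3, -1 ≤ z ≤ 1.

In cylindrical coordinates, x = r cos(θ), y = r sin(θ), z = z, and dV = r dr dθ dz.

The integrand becomes r z, so

    ∭_E (z sqrt(x^2 + y^2)) dV = ∫_{0}^{2π} ∫_{0}^{3} ∫_{-1}^{1} (r z) · r dz dr dθ.

Inner (z): 0.
Middle (r from 0 to 3): 0.
Outer (θ): 0.

Therefore the triple integral equals 0.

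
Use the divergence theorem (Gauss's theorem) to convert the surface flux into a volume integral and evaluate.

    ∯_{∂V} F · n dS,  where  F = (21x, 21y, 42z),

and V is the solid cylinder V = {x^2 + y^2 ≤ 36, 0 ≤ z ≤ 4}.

By the divergence theorem,

    ∯_{∂V} F · n dS = ∭_V (∇ · F) dV.

Compute the divergence:
    ∇ · F = ∂F_x/∂x + ∂F_y/∂y + ∂F_z/∂z = 21 + 21 + 42 = 84.

In cylindrical coordinates, x = r cos(θ), y = r sin(θ), z = z, dV = r dr dθ dz, with 0 ≤ r ≤ 6, 0 ≤ θ ≤ 2π, 0 ≤ z ≤ 4.

The integrand, after substitution and multiplying by the volume element, becomes (84) · r, so

    ∭_V (∇·F) dV = ∫_0^{2π} ∫_0^{6} ∫_0^{4} (84) · r dz dr dθ.

Inner (z from 0 to 4): 336r.
Middle (r from 0 to 6): 6048.
Outer (θ from 0 to 2π): 12096π.

Therefore ∯_{∂V} F · n dS = 12096π.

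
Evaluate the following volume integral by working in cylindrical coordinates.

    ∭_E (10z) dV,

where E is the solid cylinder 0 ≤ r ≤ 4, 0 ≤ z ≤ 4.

In cylindrical coordinates, x = r cos(θ), y = r sin(θ), z = z, and dV = r dr dθ dz.

The integrand becomes 10z, so

    ∭_E (10z) dV = ∫_{0}^{2π} ∫_{0}^{4} ∫_{0}^{4} (10z) · r dz dr dθ.

Inner (z): 80r.
Middle (r from 0 to 4): 640.
Outer (θ): 1280π.

Therefore the triple integral equals 1280π.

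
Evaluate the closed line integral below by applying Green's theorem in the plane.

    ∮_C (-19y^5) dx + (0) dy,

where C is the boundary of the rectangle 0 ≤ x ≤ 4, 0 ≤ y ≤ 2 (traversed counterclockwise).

Green's theorem converts the closed line integral into a double integral over the enclosed region D:

    ∮_C P dx + Q dy = ∬_D (∂Q/∂x - ∂P/∂y) dA.

Here P = -19y^5, Q = 0, so

    ∂Q/∂x = 0,    ∂P/∂y = -95y^4,
    ∂Q/∂x - ∂P/∂y = 95y^4.

D is the region 0 ≤ x ≤ 4, 0 ≤ y ≤ 2. Evaluating the double integral:

    ∬_D (95y^4) dA = ∫_0^{4} ∫_0^{2} (95y^4) dy dx.

Inner (y from 0 to 2): 608.
Outer (x from 0 to 4): 2432.

Therefore ∮_C P dx + Q dy = 2432.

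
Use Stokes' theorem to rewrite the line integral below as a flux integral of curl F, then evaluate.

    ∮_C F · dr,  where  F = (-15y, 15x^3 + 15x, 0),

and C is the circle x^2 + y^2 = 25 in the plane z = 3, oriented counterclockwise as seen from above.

Let S be the flat disk x^2 + y^2 ≤ 25 in the plane z = 3, with upward unit normal n̂ = ẑ. By Stokes' theorem,

    ∮_C F · dr = ∬_S (∇ × F) · n̂ dS = ∬_D (curl F)_z dA,

where D is the disk x^2 + y^2 ≤ 25.

Compute the curl of F = (-15y, 15x^3 + 15x, 0):
    (∇ × F)_x = ∂F_z/∂y - ∂F_y/∂z = 0,
    (∇ × F)_y = ∂F_x/∂z - ∂F_z/∂x = 0,
    (∇ × F)_z = ∂F_y/∂x - ∂F_x/∂y = 45x^2 + 30.

On z = 3, (curl F)_z = 45x^2 + 30.

Convert to polar (x = r cos θ, y = r sin θ, dA = r dr dθ); the integrand becomes 45r^2cos(θ)^2 + 30, so

    ∬_D (curl F)_z dA = ∫_0^{2π} ∫_0^{5} (45r^2cos(θ)^2 + 30) · r dr dθ.

Inner (r from 0 to 5): 28125cos(θ)^2/4 + 375.
Outer (θ from 0 to 2π): 31125π/4.

Therefore ∮_C F · dr = 31125π/4.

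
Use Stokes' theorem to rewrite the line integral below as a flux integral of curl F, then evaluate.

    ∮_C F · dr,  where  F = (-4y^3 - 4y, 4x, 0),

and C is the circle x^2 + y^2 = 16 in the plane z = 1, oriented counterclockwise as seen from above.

Let S be the flat disk x^2 + y^2 ≤ 16 in the plane z = 1, with upward unit normal n̂ = ẑ. By Stokes' theorem,

    ∮_C F · dr = ∬_S (∇ × F) · n̂ dS = ∬_D (curl F)_z dA,

where D is the disk x^2 + y^2 ≤ 16.

Compute the curl of F = (-4y^3 - 4y, 4x, 0):
    (∇ × F)_x = ∂F_z/∂y - ∂F_y/∂z = 0,
    (∇ × F)_y = ∂F_x/∂z - ∂F_z/∂x = 0,
    (∇ × F)_z = ∂F_y/∂x - ∂F_x/∂y = 12y^2 + 8.

On z = 1, (curl F)_z = 12y^2 + 8.

Convert to polar (x = r cos θ, y = r sin θ, dA = r dr dθ); the integrand becomes 12r^2sin(θ)^2 + 8, so

    ∬_D (curl F)_z dA = ∫_0^{2π} ∫_0^{4} (12r^2sin(θ)^2 + 8) · r dr dθ.

Inner (r from 0 to 4): 768sin(θ)^2 + 64.
Outer (θ from 0 to 2π): 896π.

Therefore ∮_C F · dr = 896π.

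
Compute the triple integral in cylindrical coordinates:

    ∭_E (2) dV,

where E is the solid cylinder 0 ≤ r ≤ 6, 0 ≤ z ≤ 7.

In cylindrical coordinates, x = r cos(θ), y = r sin(θ), z = z, and dV = r dr dθ dz.

The integrand becomes 2, so

    ∭_E (2) dV = ∫_{0}^{2π} ∫_{0}^{6} ∫_{0}^{7} (2) · r dz dr dθ.

Inner (z): 14r.
Middle (r from 0 to 6): 252.
Outer (θ): 504π.

Therefore the triple integral equals 504π.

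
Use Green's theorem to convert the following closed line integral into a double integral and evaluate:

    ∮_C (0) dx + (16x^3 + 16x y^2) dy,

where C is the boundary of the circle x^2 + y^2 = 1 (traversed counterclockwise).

Green's theorem converts the closed line integral into a double integral over the enclosed region D:

    ∮_C P dx + Q dy = ∬_D (∂Q/∂x - ∂P/∂y) dA.

Here P = 0, Q = 16x^3 + 16x y^2, so

    ∂Q/∂x = 48x^2 + 16y^2,    ∂P/∂y = 0,
    ∂Q/∂x - ∂P/∂y = 48x^2 + 16y^2.

D is the region x^2 + y^2 ≤ 1. Evaluating the double integral:

In polar coordinates (x = r cos θ, y = r sin θ, dA = r dr dθ) the integrand becomes 16r^2(cos(2θ) + 2), so

    ∬_D (48x^2 + 16y^2) dA = ∫_0^{2π} ∫_0^{1} (16r^2(cos(2θ) + 2)) · r dr dθ.

Inner (r from 0 to 1): 4cos(2θ) + 8.
Outer (θ from 0 to 2π): 16π.

Therefore ∮_C P dx + Q dy = 16π.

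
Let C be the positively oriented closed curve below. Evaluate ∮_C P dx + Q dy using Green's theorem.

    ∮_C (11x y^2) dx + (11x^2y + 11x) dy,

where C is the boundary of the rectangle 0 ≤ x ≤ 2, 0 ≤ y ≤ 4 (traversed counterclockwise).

Green's theorem converts the closed line integral into a double integral over the enclosed region D:

    ∮_C P dx + Q dy = ∬_D (∂Q/∂x - ∂P/∂y) dA.

Here P = 11x y^2, Q = 11x^2y + 11x, so

    ∂Q/∂x = 22x y + 11,    ∂P/∂y = 22x y,
    ∂Q/∂x - ∂P/∂y = 11.

D is the region 0 ≤ x ≤ 2, 0 ≤ y ≤ 4. Evaluating the double integral:

    ∬_D (11) dA = ∫_0^{2} ∫_0^{4} (11) dy dx.

Inner (y from 0 to 4): 44.
Outer (x from 0 to 2): 88.

Therefore ∮_C P dx + Q dy = 88.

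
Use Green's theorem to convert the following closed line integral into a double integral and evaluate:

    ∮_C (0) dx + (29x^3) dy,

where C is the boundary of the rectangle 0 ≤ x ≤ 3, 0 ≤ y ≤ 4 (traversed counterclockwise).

Green's theorem converts the closed line integral into a double integral over the enclosed region D:

    ∮_C P dx + Q dy = ∬_D (∂Q/∂x - ∂P/∂y) dA.

Here P = 0, Q = 29x^3, so

    ∂Q/∂x = 87x^2,    ∂P/∂y = 0,
    ∂Q/∂x - ∂P/∂y = 87x^2.

D is the region 0 ≤ x ≤ 3, 0 ≤ y ≤ 4. Evaluating the double integral:

    ∬_D (87x^2) dA = ∫_0^{3} ∫_0^{4} (87x^2) dy dx.

Inner (y from 0 to 4): 348x^2.
Outer (x from 0 to 3): 3132.

Therefore ∮_C P dx + Q dy = 3132.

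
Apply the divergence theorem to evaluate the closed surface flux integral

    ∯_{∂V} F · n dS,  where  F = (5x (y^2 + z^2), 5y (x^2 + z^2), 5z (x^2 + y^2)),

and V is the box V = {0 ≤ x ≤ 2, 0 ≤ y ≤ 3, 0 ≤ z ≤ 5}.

By the divergence theorem,

    ∯_{∂V} F · n dS = ∭_V (∇ · F) dV.

Compute the divergence:
    ∇ · F = ∂F_x/∂x + ∂F_y/∂y + ∂F_z/∂z = 5y^2 + 5z^2 + 5x^2 + 5z^2 + 5x^2 + 5y^2 = 10x^2 + 10y^2 + 10z^2.

V is a rectangular box, so dV = dx dy dz with 0 ≤ x ≤ 2, 0 ≤ y ≤ 3, 0 ≤ z ≤ 5.

Integrate (10x^2 + 10y^2 + 10z^2) over V as an iterated integral:

    ∭_V (∇·F) dV = ∫_0^{2} ∫_0^{3} ∫_0^{5} (10x^2 + 10y^2 + 10z^2) dz dy dx.

Inner (z from 0 to 5): 50x^2 + 50y^2 + 1250/3.
Middle (y from 0 to 3): 150x^2 + 1700.
Outer (x from 0 to 2): 3800.

Therefore ∯_{∂V} F · n dS = 3800.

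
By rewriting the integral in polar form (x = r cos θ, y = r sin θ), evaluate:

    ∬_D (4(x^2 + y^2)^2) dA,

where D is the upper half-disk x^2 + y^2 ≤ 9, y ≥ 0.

The region D is 0 ≤ r ≤ 3, 0 ≤ θ ≤ π in polar coordinates, where x = r cos(θ), y = r sin(θ), and dA = r dr dθ.

Under the substitution, the integrand becomes 4r^4, so

    ∬_D (4(x^2 + y^2)^2) dA = ∫_{0}^{π} ∫_{0}^{3} (4r^4) · r dr dθ.

Inner integral (in r): ∫_{0}^{3} (4r^4) · r dr = 486.

Outer integral (in θ): ∫_{0}^{π} (486) dθ = 486π.

Therefore ∬_D (4(x^2 + y^2)^2) dA = 486π.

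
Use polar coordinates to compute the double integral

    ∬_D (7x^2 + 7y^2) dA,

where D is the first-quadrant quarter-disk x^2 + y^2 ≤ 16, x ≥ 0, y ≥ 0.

The region D is 0 ≤ r ≤ 4, 0 ≤ θ ≤ π/2 in polar coordinates, where x = r cos(θ), y = r sin(θ), and dA = r dr dθ.

Under the substitution, the integrand becomes 7r^2, so

    ∬_D (7x^2 + 7y^2) dA = ∫_{0}^{π/2} ∫_{0}^{4} (7r^2) · r dr dθ.

Inner integral (in r): ∫_{0}^{4} (7r^2) · r dr = 448.

Outer integral (in θ): ∫_{0}^{π/2} (448) dθ = 224π.

Therefore ∬_D (7x^2 + 7y^2) dA = 224π.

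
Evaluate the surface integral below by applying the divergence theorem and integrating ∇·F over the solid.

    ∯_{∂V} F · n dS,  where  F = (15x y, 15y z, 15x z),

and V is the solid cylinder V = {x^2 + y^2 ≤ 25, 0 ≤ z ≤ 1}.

By the divergence theorem,

    ∯_{∂V} F · n dS = ∭_V (∇ · F) dV.

Compute the divergence:
    ∇ · F = ∂F_x/∂x + ∂F_y/∂y + ∂F_z/∂z = 15y + 15z + 15x = 15x + 15y + 15z.

In cylindrical coordinates, x = r cos(θ), y = r sin(θ), z = z, dV = r dr dθ dz, with 0 ≤ r ≤ 5, 0 ≤ θ ≤ 2π, 0 ≤ z ≤ 1.

The integrand, after substitution and multiplying by the volume element, becomes (15sqrt(2)r sin(θ + π/4) + 15z) · r, so

    ∭_V (∇·F) dV = ∫_0^{2π} ∫_0^{5} ∫_0^{1} (15sqrt(2)r sin(θ + π/4) + 15z) · r dz dr dθ.

Inner (z from 0 to 1): 15r (2sqrt(2)r sin(θ + π/4) + 1)/2.
Middle (r from 0 to 5): 625sqrt(2)sin(θ + π/4) + 375/4.
Outer (θ from 0 to 2π): 375π/2.

Therefore ∯_{∂V} F · n dS = 375π/2.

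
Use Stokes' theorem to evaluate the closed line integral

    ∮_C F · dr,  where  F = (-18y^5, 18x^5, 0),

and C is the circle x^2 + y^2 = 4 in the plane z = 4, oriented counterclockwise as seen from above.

Let S be the flat disk x^2 + y^2 ≤ 4 in the plane z = 4, with upward unit normal n̂ = ẑ. By Stokes' theorem,

    ∮_C F · dr = ∬_S (∇ × F) · n̂ dS = ∬_D (curl F)_z dA,

where D is the disk x^2 + y^2 ≤ 4.

Compute the curl of F = (-18y^5, 18x^5, 0):
    (∇ × F)_x = ∂F_z/∂y - ∂F_y/∂z = 0,
    (∇ × F)_y = ∂F_x/∂z - ∂F_z/∂x = 0,
    (∇ × F)_z = ∂F_y/∂x - ∂F_x/∂y = 90x^4 + 90y^4.

On z = 4, (curl F)_z = 90x^4 + 90y^4.

Convert to polar (x = r cos θ, y = r sin θ, dA = r dr dθ); the integrand becomes 90r^4(sin(θ)^4 + cos(θ)^4), so

    ∬_D (curl F)_z dA = ∫_0^{2π} ∫_0^{2} (90r^4(sin(θ)^4 + cos(θ)^4)) · r dr dθ.

Inner (r from 0 to 2): 960sin(θ)^4 + 960cos(θ)^4.
Outer (θ from 0 to 2π): 1440π.

Therefore ∮_C F · dr = 1440π.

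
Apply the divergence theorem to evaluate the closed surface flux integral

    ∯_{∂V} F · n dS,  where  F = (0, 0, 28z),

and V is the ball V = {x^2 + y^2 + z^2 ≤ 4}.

By the divergence theorem,

    ∯_{∂V} F · n dS = ∭_V (∇ · F) dV.

Compute the divergence:
    ∇ · F = ∂F_x/∂x + ∂F_y/∂y + ∂F_z/∂z = 0 + 0 + 28 = 28.

In spherical coordinates, x = ρ sin(φ) cos(θ), y = ρ sin(φ) sin(θ), z = ρ cos(φ), dV = ρ^2 sin(φ) dρ dφ dθ, with 0 ≤ ρ ≤ 2, 0 ≤ φ ≤ π, 0 ≤ θ ≤ 2π.

The integrand, after substitution and multiplying by the volume element, becomes (28) · ρ^2 sin(φ), so

    ∭_V (∇·F) dV = ∫_0^{2π} ∫_0^{π} ∫_0^{2} (28) · ρ^2 sin(φ) dρ dφ dθ.

Inner (ρ from 0 to 2): 224sin(φ)/3.
Middle (φ from 0 to π): 448/3.
Outer (θ from 0 to 2π): 896π/3.

Therefore ∯_{∂V} F · n dS = 896π/3.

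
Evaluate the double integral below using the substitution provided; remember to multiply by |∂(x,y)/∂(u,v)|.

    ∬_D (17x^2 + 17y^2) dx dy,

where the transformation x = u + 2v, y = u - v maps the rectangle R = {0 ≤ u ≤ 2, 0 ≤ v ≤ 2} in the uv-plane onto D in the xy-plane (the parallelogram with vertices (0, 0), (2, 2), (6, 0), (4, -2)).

Compute the Jacobian determinant of (x, y) with respect to (u, v):

    ∂(x,y)/∂(u,v) = | 1  2 | = (1)(-1) - (2)(1) = -3.
                   | 1  -1 |

Its absolute value is |J| = 3 (the area scaling factor).

Substituting x = u + 2v, y = u - v into the integrand,

    17x^2 + 17y^2 → 34u^2 + 34u v + 85v^2,

so the integral becomes

    ∬_R (34u^2 + 34u v + 85v^2) · |J| du dv = ∫_0^2 ∫_0^2 (102u^2 + 102u v + 255v^2) dv du.

Inner (v): 204u^2 + 204u + 680.
Outer (u): 2312.

Therefore ∬_D (17x^2 + 17y^2) dx dy = 2312.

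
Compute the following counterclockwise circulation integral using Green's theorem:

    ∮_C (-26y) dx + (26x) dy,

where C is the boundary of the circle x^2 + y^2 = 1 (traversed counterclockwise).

Green's theorem converts the closed line integral into a double integral over the enclosed region D:

    ∮_C P dx + Q dy = ∬_D (∂Q/∂x - ∂P/∂y) dA.

Here P = -26y, Q = 26x, so

    ∂Q/∂x = 26,    ∂P/∂y = -26,
    ∂Q/∂x - ∂P/∂y = 52.

D is the region x^2 + y^2 ≤ 1. Evaluating the double integral:

In polar coordinates (x = r cos θ, y = r sin θ, dA = r dr dθ) the integrand becomes 52, so

    ∬_D (52) dA = ∫_0^{2π} ∫_0^{1} (52) · r dr dθ.

Inner (r from 0 to 1): 26.
Outer (θ from 0 to 2π): 52π.

Therefore ∮_C P dx + Q dy = 52π.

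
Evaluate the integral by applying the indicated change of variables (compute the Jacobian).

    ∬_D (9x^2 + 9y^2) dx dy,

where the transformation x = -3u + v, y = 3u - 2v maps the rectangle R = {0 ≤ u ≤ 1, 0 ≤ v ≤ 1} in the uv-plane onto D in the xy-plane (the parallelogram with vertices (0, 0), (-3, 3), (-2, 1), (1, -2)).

Compute the Jacobian determinant of (x, y) with respect to (u, v):

    ∂(x,y)/∂(u,v) = | -3  1 | = (-3)(-2) - (1)(3) = 3.
                   | 3  -2 |

Its absolute value is |J| = 3 (the area scaling factor).

Substituting x = -3u + v, y = 3u - 2v into the integrand,

    9x^2 + 9y^2 → 162u^2 - 162u v + 45v^2,

so the integral becomes

    ∬_R (162u^2 - 162u v + 45v^2) · |J| du dv = ∫_0^1 ∫_0^1 (486u^2 - 486u v + 135v^2) dv du.

Inner (v): 486u^2 - 243u + 45.
Outer (u): 171/2.

Therefore ∬_D (9x^2 + 9y^2) dx dy = 171/2.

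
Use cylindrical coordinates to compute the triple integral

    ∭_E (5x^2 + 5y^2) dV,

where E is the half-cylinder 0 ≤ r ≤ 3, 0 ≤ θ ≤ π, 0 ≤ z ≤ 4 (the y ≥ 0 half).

In cylindrical coordinates, x = r cos(θ), y = r sin(θ), z = z, and dV = r dr dθ dz.

The integrand becomes 5r^2, so

    ∭_E (5x^2 + 5y^2) dV = ∫_{0}^{π} ∫_{0}^{3} ∫_{0}^{4} (5r^2) · r dz dr dθ.

Inner (z): 20r^3.
Middle (r from 0 to 3): 405.
Outer (θ): 405π.

Therefore the triple integral equals 405π.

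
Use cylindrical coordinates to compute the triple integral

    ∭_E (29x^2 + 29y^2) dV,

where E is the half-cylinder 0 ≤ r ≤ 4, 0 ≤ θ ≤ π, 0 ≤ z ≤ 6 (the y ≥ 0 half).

In cylindrical coordinates, x = r cos(θ), y = r sin(θ), z = z, and dV = r dr dθ dz.

The integrand becomes 29r^2, so

    ∭_E (29x^2 + 29y^2) dV = ∫_{0}^{π} ∫_{0}^{4} ∫_{0}^{6} (29r^2) · r dz dr dθ.

Inner (z): 174r^3.
Middle (r from 0 to 4): 11136.
Outer (θ): 11136π.

Therefore the triple integral equals 11136π.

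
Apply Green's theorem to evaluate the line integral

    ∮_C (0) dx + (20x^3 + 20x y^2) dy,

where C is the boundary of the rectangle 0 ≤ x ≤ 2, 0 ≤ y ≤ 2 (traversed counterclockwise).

Green's theorem converts the closed line integral into a double integral over the enclosed region D:

    ∮_C P dx + Q dy = ∬_D (∂Q/∂x - ∂P/∂y) dA.

Here P = 0, Q = 20x^3 + 20x y^2, so

    ∂Q/∂x = 60x^2 + 20y^2,    ∂P/∂y = 0,
    ∂Q/∂x - ∂P/∂y = 60x^2 + 20y^2.

D is the region 0 ≤ x ≤ 2, 0 ≤ y ≤ 2. Evaluating the double integral:

    ∬_D (60x^2 + 20y^2) dA = ∫_0^{2} ∫_0^{2} (60x^2 + 20y^2) dy dx.

Inner (y from 0 to 2): 120x^2 + 160/3.
Outer (x from 0 to 2): 1280/3.

Therefore ∮_C P dx + Q dy = 1280/3.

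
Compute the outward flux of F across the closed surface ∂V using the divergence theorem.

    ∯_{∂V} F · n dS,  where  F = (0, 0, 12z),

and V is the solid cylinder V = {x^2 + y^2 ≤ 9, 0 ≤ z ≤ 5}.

By the divergence theorem,

    ∯_{∂V} F · n dS = ∭_V (∇ · F) dV.

Compute the divergence:
    ∇ · F = ∂F_x/∂x + ∂F_y/∂y + ∂F_z/∂z = 0 + 0 + 12 = 12.

In cylindrical coordinates, x = r cos(θ), y = r sin(θ), z = z, dV = r dr dθ dz, with 0 ≤ r ≤ 3, 0 ≤ θ ≤ 2π, 0 ≤ z ≤ 5.

The integrand, after substitution and multiplying by the volume element, becomes (12) · r, so

    ∭_V (∇·F) dV = ∫_0^{2π} ∫_0^{3} ∫_0^{5} (12) · r dz dr dθ.

Inner (z from 0 to 5): 60r.
Middle (r from 0 to 3): 270.
Outer (θ from 0 to 2π): 540π.

Therefore ∯_{∂V} F · n dS = 540π.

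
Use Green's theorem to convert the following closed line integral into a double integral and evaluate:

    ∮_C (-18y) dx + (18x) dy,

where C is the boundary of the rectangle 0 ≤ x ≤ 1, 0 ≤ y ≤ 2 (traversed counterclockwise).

Green's theorem converts the closed line integral into a double integral over the enclosed region D:

    ∮_C P dx + Q dy = ∬_D (∂Q/∂x - ∂P/∂y) dA.

Here P = -18y, Q = 18x, so

    ∂Q/∂x = 18,    ∂P/∂y = -18,
    ∂Q/∂x - ∂P/∂y = 36.

D is the region 0 ≤ x ≤ 1, 0 ≤ y ≤ 2. Evaluating the double integral:

    ∬_D (36) dA = ∫_0^{1} ∫_0^{2} (36) dy dx.

Inner (y from 0 to 2): 72.
Outer (x from 0 to 1): 72.

Therefore ∮_C P dx + Q dy = 72.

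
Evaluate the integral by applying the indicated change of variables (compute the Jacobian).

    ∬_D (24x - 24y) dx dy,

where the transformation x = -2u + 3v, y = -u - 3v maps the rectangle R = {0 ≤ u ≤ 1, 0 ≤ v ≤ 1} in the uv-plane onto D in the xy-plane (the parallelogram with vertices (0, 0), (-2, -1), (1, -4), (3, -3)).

Compute the Jacobian determinant of (x, y) with respect to (u, v):

    ∂(x,y)/∂(u,v) = | -2  3 | = (-2)(-3) - (3)(-1) = 9.
                   | -1  -3 |

Its absolute value is |J| = 9 (the area scaling factor).

Substituting x = -2u + 3v, y = -u - 3v into the integrand,

    24x - 24y → -24u + 144v,

so the integral becomes

    ∬_R (-24u + 144v) · |J| du dv = ∫_0^1 ∫_0^1 (-216u + 1296v) dv du.

Inner (v): 648 - 216u.
Outer (u): 540.

Therefore ∬_D (24x - 24y) dx dy = 540.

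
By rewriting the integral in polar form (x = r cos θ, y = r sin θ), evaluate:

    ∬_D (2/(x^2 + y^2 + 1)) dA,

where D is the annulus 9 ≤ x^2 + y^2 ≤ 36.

The region D is 3 ≤ r ≤ 6, 0 ≤ θ ≤ 2π in polar coordinates, where x = r cos(θ), y = r sin(θ), and dA = r dr dθ.

Under the substitution, the integrand becomes 2/(r^2 + 1), so

    ∬_D (2/(x^2 + y^2 + 1)) dA = ∫_{0}^{2π} ∫_{3}^{6} (2/(r^2 + 1)) · r dr dθ.

Inner integral (in r): ∫_{3}^{6} (2/(r^2 + 1)) · r dr = log(37/10).

Outer integral (in θ): ∫_{0}^{2π} (log(37/10)) dθ = log((37/10)^(2π)).

Therefore ∬_D (2/(x^2 + y^2 + 1)) dA = log((37/10)^(2π)).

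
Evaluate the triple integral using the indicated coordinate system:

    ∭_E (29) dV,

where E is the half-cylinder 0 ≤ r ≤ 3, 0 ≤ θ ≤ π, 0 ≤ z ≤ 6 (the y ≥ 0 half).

In cylindrical coordinates, x = r cos(θ), y = r sin(θ), z = z, and dV = r dr dθ dz.

The integrand becomes 29, so

    ∭_E (29) dV = ∫_{0}^{π} ∫_{0}^{3} ∫_{0}^{6} (29) · r dz dr dθ.

Inner (z): 174r.
Middle (r from 0 to 3): 783.
Outer (θ): 783π.

Therefore the triple integral equals 783π.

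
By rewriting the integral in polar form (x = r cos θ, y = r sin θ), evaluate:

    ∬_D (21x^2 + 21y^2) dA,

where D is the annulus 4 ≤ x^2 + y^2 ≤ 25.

The region D is 2 ≤ r ≤ 5, 0 ≤ θ ≤ 2π in polar coordinates, where x = r cos(θ), y = r sin(θ), and dA = r dr dθ.

Under the substitution, the integrand becomes 21r^2, so

    ∬_D (21x^2 + 21y^2) dA = ∫_{0}^{2π} ∫_{2}^{5} (21r^2) · r dr dθ.

Inner integral (in r): ∫_{2}^{5} (21r^2) · r dr = 12789/4.

Outer integral (in θ): ∫_{0}^{2π} (12789/4) dθ = 12789π/2.

Therefore ∬_D (21x^2 + 21y^2) dA = 12789π/2.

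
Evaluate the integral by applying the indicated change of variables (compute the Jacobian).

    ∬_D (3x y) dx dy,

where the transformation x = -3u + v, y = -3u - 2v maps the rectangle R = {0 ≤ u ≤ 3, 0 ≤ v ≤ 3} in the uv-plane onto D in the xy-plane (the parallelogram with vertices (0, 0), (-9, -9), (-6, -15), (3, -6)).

Compute the Jacobian determinant of (x, y) with respect to (u, v):

    ∂(x,y)/∂(u,v) = | -3  1 | = (-3)(-2) - (1)(-3) = 9.
                   | -3  -2 |

Its absolute value is |J| = 9 (the area scaling factor).

Substituting x = -3u + v, y = -3u - 2v into the integrand,

    3x y → 27u^2 + 9u v - 6v^2,

so the integral becomes

    ∬_R (27u^2 + 9u v - 6v^2) · |J| du dv = ∫_0^3 ∫_0^3 (243u^2 + 81u v - 54v^2) dv du.

Inner (v): 729u^2 + 729u/2 - 486.
Outer (u): 26973/4.

Therefore ∬_D (3x y) dx dy = 26973/4.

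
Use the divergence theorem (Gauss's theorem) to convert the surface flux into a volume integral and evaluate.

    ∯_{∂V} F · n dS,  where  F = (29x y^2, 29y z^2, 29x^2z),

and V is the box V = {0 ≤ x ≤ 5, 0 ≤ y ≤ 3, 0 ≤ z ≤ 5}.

By the divergence theorem,

    ∯_{∂V} F · n dS = ∭_V (∇ · F) dV.

Compute the divergence:
    ∇ · F = ∂F_x/∂x + ∂F_y/∂y + ∂F_z/∂z = 29y^2 + 29z^2 + 29x^2 = 29x^2 + 29y^2 + 29z^2.

V is a rectangular box, so dV = dx dy dz with 0 ≤ x ≤ 5, 0 ≤ y ≤ 3, 0 ≤ z ≤ 5.

Integrate (29x^2 + 29y^2 + 29z^2) over V as an iterated integral:

    ∭_V (∇·F) dV = ∫_0^{5} ∫_0^{3} ∫_0^{5} (29x^2 + 29y^2 + 29z^2) dz dy dx.

Inner (z from 0 to 5): 145x^2 + 145y^2 + 3625/3.
Middle (y from 0 to 3): 435x^2 + 4930.
Outer (x from 0 to 5): 42775.

Therefore ∯_{∂V} F · n dS = 42775.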